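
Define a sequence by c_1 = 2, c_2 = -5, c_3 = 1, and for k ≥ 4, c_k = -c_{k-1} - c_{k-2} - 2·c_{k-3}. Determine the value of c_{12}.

Iterate the recurrence:
c_4 = 0;  c_5 = 9;  c_6 = -11;  c_7 = 2;  c_8 = -9;  c_9 = 29;  c_{10} = -24;  c_{11} = 13;  c_{12} = -47.

-47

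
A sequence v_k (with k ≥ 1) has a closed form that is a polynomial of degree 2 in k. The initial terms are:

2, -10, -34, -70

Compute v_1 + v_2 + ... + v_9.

1st diffs: -12, -24, -36.
2nd diffs: -12, -12 (constant).
Newton forward-difference form: v_k = 2 + (-12)·C(k-1,1) + (-12)·C(k-1,2).
Continuing: …, -118, -178, -250, -334, …, v_9 = -430.
Summing k = 1..9 (9 terms) gives -1422.

-1422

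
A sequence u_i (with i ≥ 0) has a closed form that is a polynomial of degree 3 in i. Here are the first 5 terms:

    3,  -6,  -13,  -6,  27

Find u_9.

1002

1st diffs: -9, -7, 7, 33.
2nd diffs: 2, 14, 26.
3rd diffs: 12, 12 (constant).
So u_i = 2i^3 - 5i^2 - 6i + 3.
Evaluating at i = 9 gives u_9 = 1002.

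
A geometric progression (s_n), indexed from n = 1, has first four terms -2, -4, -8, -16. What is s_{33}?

-8589934592

Common ratio r = 2.
s_n = (-2)·2^(n-1).
s_{33} = (-2)·2^32 = -8589934592.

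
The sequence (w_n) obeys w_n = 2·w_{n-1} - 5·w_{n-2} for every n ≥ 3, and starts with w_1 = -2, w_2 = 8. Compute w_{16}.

-466428

w_3 = 26  w_4 = 12  w_5 = -106  …  w_{13} = 27974  w_{14} = 186688  w_{15} = 233506  w_{16} = -466428.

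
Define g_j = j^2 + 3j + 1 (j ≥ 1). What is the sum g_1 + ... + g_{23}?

Over j = 1..23: Σj = 276, Σj² = 4324.
Total = (1)·4324 + (3)·276 + (1)·23 = 5175.

5175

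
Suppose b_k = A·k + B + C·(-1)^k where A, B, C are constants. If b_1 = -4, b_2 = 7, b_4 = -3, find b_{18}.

Write the equations: A + B - C = -4; 2A + B + C = 7; 4A + B + C = -3.
Subtracting the first from the second: A + 2C = 11.
Subtracting the second from the third: 2A = -10.
Solving: C = 8, A = -5, then B = 9.
Hence b_{18} = -5·18 + 9 + 8·1 = -73.

-73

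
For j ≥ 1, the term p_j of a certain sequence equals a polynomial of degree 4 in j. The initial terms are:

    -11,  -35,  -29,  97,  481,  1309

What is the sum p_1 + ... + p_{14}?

194768

1st diffs: -24, 6, 126, 384, 828.
2nd diffs: 30, 120, 258, 444.
3rd diffs: 90, 138, 186.
4th diffs: 48, 48 (constant).
So p_j = 2j^4 - 5j^3 - 5j^2 - 4j + 1.
Continuing: …, 2815, 5281, 9037, 14461, …, p_{14} = 62077.
Summing j = 1..14 (14 terms) gives 194768.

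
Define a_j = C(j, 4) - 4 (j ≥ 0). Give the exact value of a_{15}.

1361

C(15, 4) = 1365, so a_{15} = 1361.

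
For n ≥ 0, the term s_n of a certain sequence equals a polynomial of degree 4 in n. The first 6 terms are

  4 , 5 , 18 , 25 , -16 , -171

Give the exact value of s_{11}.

-10215

1st diffs: 1, 13, 7, -41, -155.
2nd diffs: 12, -6, -48, -114.
3rd diffs: -18, -42, -66.
4th diffs: -24, -24 (constant).
Newton forward-difference form: s_n = 4 + 1·C(n,1) + 12·C(n,2) + (-18)·C(n,3) + (-24)·C(n,4).
At n = 11: n = 11, so s_{11} = 4 + 11 + 660 - 2970 - 7920 = -10215.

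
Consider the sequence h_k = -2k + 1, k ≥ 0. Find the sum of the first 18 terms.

Over k = 0..17: Σk = 153.
Total = (-2)·153 + (1)·18 = -288.

-288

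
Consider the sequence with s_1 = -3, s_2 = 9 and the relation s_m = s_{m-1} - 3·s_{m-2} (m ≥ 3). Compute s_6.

Step forward from the initial values:
s_3 = 18; s_4 = -9; s_5 = -63; s_6 = -36.

-36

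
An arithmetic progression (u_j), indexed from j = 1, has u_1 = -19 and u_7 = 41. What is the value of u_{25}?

221

Common difference d = (41 - (-19)) / (7 - 1) = 10.
u_j = -19 + (j - 1)·10.
u_{25} = -19 + 24·10 = 221.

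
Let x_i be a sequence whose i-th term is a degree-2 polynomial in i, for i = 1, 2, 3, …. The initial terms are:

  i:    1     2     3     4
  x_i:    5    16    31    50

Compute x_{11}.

295

1st diffs: 11, 15, 19.
2nd diffs: 4, 4 (constant).
So x_i = 2i^2 + 5i - 2.
Evaluating at i = 11 gives x_{11} = 295.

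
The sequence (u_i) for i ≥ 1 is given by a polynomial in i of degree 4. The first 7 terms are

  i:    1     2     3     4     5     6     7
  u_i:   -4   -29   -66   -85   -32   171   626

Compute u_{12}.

1st diffs: -25, -37, -19, 53, 203, 455.
2nd diffs: -12, 18, 72, 150, 252.
3rd diffs: 30, 54, 78, 102.
4th diffs: 24, 24, 24 (constant).
So u_i = i^4 - 5i^3 - i^2 - 2i + 3.
Evaluating at i = 12 gives u_{12} = 11931.

11931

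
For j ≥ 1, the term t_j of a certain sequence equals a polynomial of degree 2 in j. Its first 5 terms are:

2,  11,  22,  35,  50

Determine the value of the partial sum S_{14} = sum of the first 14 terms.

1st diffs: 9, 11, 13, 15.
2nd diffs: 2, 2, 2 (constant).
Newton forward-difference form: t_j = 2 + 9·C(j-1,1) + 2·C(j-1,2).
Continuing: …, 67, 86, 107, 130, …, t_{14} = 275.
Summing j = 1..14 (14 terms) gives 1575.

1575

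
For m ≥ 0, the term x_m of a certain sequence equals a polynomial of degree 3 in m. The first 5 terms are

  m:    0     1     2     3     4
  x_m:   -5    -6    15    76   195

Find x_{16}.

12699

1st diffs: -1, 21, 61, 119.
2nd diffs: 22, 40, 58.
3rd diffs: 18, 18 (constant).
Newton forward-difference form: x_m = -5 + (-1)·C(m,1) + 22·C(m,2) + 18·C(m,3).
At m = 16: m = 16, so x_{16} = -5 - 16 + 2640 + 10080 = 12699.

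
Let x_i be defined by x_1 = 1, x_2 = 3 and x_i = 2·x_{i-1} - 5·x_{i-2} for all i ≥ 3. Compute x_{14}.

Applying the relation repeatedly:
x_3 = 1; x_4 = -13; x_5 = -31; …; x_{11} = -2879; x_{12} = 3827; x_{13} = 22049; x_{14} = 24963.

24963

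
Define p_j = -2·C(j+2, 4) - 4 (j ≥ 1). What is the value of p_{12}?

C(14, 4) = 1001, so p_{12} = -2006.

-2006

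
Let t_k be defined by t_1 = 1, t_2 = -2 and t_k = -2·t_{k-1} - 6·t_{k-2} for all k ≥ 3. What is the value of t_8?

Applying the relation repeatedly:
t_3 = -2  t_4 = 16  t_5 = -20  t_6 = -56  t_7 = 232  t_8 = -128.

-128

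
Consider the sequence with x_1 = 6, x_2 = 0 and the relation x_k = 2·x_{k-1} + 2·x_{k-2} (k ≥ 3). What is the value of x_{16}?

x_3 = 12;  x_4 = 24;  x_5 = 72;  …;  x_{13} = 219264;  x_{14} = 599040;  x_{15} = 1636608;  x_{16} = 4471296.

4471296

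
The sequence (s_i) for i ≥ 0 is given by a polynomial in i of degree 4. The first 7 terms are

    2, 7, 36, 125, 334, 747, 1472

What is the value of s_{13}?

1st diffs: 5, 29, 89, 209, 413, 725.
2nd diffs: 24, 60, 120, 204, 312.
3rd diffs: 36, 60, 84, 108.
4th diffs: 24, 24, 24 (constant).
Newton forward-difference form: s_i = 2 + 5·C(i,1) + 24·C(i,2) + 36·C(i,3) + 24·C(i,4).
At i = 13: i = 13, so s_{13} = 2 + 65 + 1872 + 10296 + 17160 = 29395.

29395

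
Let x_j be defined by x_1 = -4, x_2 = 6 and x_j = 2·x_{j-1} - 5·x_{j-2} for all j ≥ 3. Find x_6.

x_3 = 32;  x_4 = 34;  x_5 = -92;  x_6 = -354.

-354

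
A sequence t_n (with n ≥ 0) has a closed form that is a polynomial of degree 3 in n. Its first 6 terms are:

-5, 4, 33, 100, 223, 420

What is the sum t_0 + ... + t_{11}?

13844

1st diffs: 9, 29, 67, 123, 197.
2nd diffs: 20, 38, 56, 74.
3rd diffs: 18, 18, 18 (constant).
Newton forward-difference form: t_n = -5 + 9·C(n,1) + 20·C(n,2) + 18·C(n,3).
Continuing: …, 709, 1108, 1635, 2308, …, t_{11} = 4164.
Summing n = 0..11 (12 terms) gives 13844.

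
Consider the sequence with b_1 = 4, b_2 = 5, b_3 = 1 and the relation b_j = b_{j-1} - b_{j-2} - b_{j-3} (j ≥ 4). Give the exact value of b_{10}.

Iterate the recurrence:
b_4 = -8, b_5 = -14, b_6 = -7, b_7 = 15, b_8 = 36, b_9 = 28, b_{10} = -23.

-23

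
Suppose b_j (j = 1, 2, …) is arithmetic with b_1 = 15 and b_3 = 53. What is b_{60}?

1136

Common difference d = (53 - 15) / (3 - 1) = 19.
b_j = 15 + (j - 1)·19.
b_{60} = 15 + 59·19 = 1136.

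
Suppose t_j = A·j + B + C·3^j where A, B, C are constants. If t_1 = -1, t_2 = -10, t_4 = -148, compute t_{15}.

Plug in j = 1, 2, 4: A + B + 3C = -1; 2A + B + 9C = -10; 4A + B + 81C = -148.
Subtracting the first from the second: A + 6C = -9.
Subtracting the second from the third: 2A + 72C = -138.
Solving: C = -2, A = 3, then B = 2.
Hence t_{15} = 3·15 + 2 + (-2)·14348907 = -28697767.

-28697767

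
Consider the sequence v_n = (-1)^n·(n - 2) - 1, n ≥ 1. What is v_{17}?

(-1)^17 = -1; n - 2 at n=17 is 15; so v_{17} = -16.

-16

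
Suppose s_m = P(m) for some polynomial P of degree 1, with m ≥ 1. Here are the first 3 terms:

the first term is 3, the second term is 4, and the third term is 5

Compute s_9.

11

1st diffs: 1, 1 (constant).
So s_m = m + 2.
Evaluating at m = 9 gives s_9 = 11.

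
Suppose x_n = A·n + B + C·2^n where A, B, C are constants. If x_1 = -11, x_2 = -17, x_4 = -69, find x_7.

-617

The three given values yield: A + B + 2C = -11; 2A + B + 4C = -17; 4A + B + 16C = -69.
Subtracting the first from the second: A + 2C = -6.
Subtracting the second from the third: 2A + 12C = -52.
Solving: C = -5, A = 4, then B = -5.
Therefore x_7 = 28 + (-5) + (-5)·128 = -617.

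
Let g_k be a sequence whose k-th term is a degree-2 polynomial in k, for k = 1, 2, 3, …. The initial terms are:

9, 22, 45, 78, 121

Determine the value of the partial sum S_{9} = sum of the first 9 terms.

1389

1st diffs: 13, 23, 33, 43.
2nd diffs: 10, 10, 10 (constant).
So g_k = 5k^2 - 2k + 6.
Continuing: 174, 237, 310, 393.
Summing k = 1..9 (9 terms) gives 1389.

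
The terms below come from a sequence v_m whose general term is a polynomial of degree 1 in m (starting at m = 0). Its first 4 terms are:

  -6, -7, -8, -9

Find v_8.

-14

1st diffs: -1, -1, -1 (constant).
So v_m = -m - 6.
Evaluating at m = 8 gives v_8 = -14.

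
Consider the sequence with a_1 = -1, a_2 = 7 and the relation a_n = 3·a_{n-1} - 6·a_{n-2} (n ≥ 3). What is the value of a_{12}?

Step forward from the initial values:
a_3 = 27; a_4 = 39; a_5 = -45; a_6 = -369; a_7 = -837; a_8 = -297; a_9 = 4131; a_{10} = 14175; a_{11} = 17739; a_{12} = -31833.

-31833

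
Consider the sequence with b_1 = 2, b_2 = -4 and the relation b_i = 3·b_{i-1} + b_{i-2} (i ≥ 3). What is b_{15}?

-17302330

Applying the relation repeatedly:
b_3 = -10;  b_4 = -34;  b_5 = -112;  …;  b_{12} = -480250;  b_{13} = -1586158;  b_{14} = -5238724;  b_{15} = -17302330.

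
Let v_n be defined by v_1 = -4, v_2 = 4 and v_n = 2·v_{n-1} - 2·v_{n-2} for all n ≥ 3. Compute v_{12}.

Compute successive terms:
v_3 = 16;  v_4 = 24;  v_5 = 16;  v_6 = -16;  v_7 = -64;  v_8 = -96;  v_9 = -64;  v_{10} = 64;  v_{11} = 256;  v_{12} = 384.

384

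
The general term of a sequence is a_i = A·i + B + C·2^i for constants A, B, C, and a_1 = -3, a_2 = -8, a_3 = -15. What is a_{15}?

-32811

Plug in i = 1, 2, 3: A + B + 2C = -3; 2A + B + 4C = -8; 3A + B + 8C = -15.
Subtracting the first from the second: A + 2C = -5.
Subtracting the second from the third: A + 4C = -7.
Solving: C = -1, A = -3, then B = 2.
Therefore a_{15} = -45 + 2 + (-1)·32768 = -32811.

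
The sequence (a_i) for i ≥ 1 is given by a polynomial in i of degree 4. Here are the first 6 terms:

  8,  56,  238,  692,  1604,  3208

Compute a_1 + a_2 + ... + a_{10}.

1st diffs: 48, 182, 454, 912, 1604.
2nd diffs: 134, 272, 458, 692.
3rd diffs: 138, 186, 234.
4th diffs: 48, 48 (constant).
Newton forward-difference form: a_i = 8 + 48·C(i-1,1) + 134·C(i-1,2) + 138·C(i-1,3) + 48·C(i-1,4).
Continuing: 5786, 9668, 15232, 22904.
Summing i = 1..10 (10 terms) gives 59396.

59396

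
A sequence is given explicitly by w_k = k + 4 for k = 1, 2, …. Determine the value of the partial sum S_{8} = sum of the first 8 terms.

Over k = 1..8: Σk = 36.
Total = (1)·36 + (4)·8 = 68.

68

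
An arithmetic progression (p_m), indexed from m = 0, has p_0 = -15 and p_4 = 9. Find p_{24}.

Common difference d = (9 - (-15)) / (4 - 0) = 6.
p_m = -15 + (m - 0)·6.
p_{24} = -15 + 24·6 = 129.

129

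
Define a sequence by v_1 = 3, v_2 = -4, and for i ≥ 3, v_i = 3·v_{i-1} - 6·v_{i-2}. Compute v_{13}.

196830

Iterate the recurrence:
v_3 = -30; v_4 = -66; v_5 = -18; …; v_{10} = -16362; v_{11} = -32562; v_{12} = 486; v_{13} = 196830.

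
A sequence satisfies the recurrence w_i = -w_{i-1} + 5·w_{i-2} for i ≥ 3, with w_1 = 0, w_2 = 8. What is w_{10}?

Iterate the recurrence:
w_3 = -8, w_4 = 48, w_5 = -88, w_6 = 328, w_7 = -768, w_8 = 2408, w_9 = -6248, w_{10} = 18288.

18288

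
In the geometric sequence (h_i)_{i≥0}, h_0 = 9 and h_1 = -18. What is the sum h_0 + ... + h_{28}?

1610612739

Common ratio r = -2.
h_i = 9·(-2)^(i-0).
S = 9·((-2)^29 - 1)/(-2 - 1) = 9·(-536870912 - 1)/(-3) = 1610612739.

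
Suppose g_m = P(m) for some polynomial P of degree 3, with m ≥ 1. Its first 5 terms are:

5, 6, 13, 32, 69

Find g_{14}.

1st diffs: 1, 7, 19, 37.
2nd diffs: 6, 12, 18.
3rd diffs: 6, 6 (constant).
Newton forward-difference form: g_m = 5 + 1·C(m-1,1) + 6·C(m-1,2) + 6·C(m-1,3).
At m = 14: m-1 = 13, so g_{14} = 5 + 13 + 468 + 1716 = 2202.

2202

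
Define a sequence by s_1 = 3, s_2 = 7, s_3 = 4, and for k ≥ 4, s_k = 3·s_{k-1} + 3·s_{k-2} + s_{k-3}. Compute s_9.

Applying the relation repeatedly:
s_4 = 36;  s_5 = 127;  s_6 = 493;  s_7 = 1896;  s_8 = 7294;  s_9 = 28063.

28063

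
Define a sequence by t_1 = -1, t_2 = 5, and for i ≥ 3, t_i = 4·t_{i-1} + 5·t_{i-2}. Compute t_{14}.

Applying the relation repeatedly:
t_3 = 15; t_4 = 85; t_5 = 415; …; t_{11} = 6510415; t_{12} = 32552085; t_{13} = 162760415; t_{14} = 813802085.
(Characteristic roots are 5 and -1.)

813802085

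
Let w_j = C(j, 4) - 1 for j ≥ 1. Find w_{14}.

C(14, 4) = 1001, so w_{14} = 1000.

1000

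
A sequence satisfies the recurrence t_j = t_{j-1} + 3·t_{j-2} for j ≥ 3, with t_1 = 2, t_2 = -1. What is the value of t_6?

t_3 = 5, t_4 = 2, t_5 = 17, t_6 = 23.

23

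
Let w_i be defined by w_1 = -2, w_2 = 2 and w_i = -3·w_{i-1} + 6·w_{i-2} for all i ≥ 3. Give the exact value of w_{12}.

9219906

Compute successive terms:
w_3 = -18, w_4 = 66, w_5 = -306, w_6 = 1314, w_7 = -5778, w_8 = 25218, w_9 = -110322, w_{10} = 482274, w_{11} = -2108754, w_{12} = 9219906.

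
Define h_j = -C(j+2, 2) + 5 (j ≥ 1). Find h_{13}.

-100

C(15, 2) = 105, so h_{13} = -100.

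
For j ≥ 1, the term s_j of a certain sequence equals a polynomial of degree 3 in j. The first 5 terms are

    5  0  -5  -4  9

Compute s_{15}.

1st diffs: -5, -5, 1, 13.
2nd diffs: 0, 6, 12.
3rd diffs: 6, 6 (constant).
Newton forward-difference form: s_j = 5 + (-5)·C(j-1,1) + 6·C(j-1,3).
At j = 15: j-1 = 14, so s_{15} = 5 - 70 + 2184 = 2119.

2119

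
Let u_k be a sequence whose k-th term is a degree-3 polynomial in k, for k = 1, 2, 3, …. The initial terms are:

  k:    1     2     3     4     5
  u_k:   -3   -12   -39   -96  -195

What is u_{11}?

1st diffs: -9, -27, -57, -99.
2nd diffs: -18, -30, -42.
3rd diffs: -12, -12 (constant).
Newton forward-difference form: u_k = -3 + (-9)·C(k-1,1) + (-18)·C(k-1,2) + (-12)·C(k-1,3).
At k = 11: k-1 = 10, so u_{11} = -3 - 90 - 810 - 1440 = -2343.

-2343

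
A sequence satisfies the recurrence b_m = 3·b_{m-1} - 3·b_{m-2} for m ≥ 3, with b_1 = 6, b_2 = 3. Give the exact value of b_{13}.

4374

b_3 = -9;  b_4 = -36;  b_5 = -81;  …;  b_{10} = 972;  b_{11} = 2187;  b_{12} = 3645;  b_{13} = 4374.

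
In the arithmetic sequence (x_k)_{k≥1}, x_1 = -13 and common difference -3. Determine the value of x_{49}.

x_k = -13 + (k - 1)·(-3).
x_{49} = -13 + 48·(-3) = -157.

-157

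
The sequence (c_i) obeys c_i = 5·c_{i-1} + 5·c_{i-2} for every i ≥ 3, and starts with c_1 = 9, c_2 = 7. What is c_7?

88125

Applying the relation repeatedly:
c_3 = 80  c_4 = 435  c_5 = 2575  c_6 = 15050  c_7 = 88125.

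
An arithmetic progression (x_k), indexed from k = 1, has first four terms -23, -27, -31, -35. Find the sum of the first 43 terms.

Common difference d = -4.
x_k = -23 + (k - 1)·(-4).
x_{43} = -191; S = 43·(-23 + (-191))/2 = -4601.

-4601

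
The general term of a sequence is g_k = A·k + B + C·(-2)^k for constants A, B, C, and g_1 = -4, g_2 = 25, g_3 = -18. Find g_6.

285

Write the equations: A + B - 2C = -4; 2A + B + 4C = 25; 3A + B - 8C = -18.
Subtracting the first from the second: A + 6C = 29.
Subtracting the second from the third: A - 12C = -43.
Solving: C = 4, A = 5, then B = -1.
Hence g_6 = 5·6 + (-1) + 4·64 = 285.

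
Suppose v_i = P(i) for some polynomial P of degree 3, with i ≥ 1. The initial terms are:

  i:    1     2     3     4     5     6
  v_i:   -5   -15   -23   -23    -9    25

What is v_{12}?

985

1st diffs: -10, -8, 0, 14, 34.
2nd diffs: 2, 8, 14, 20.
3rd diffs: 6, 6, 6 (constant).
Newton forward-difference form: v_i = -5 + (-10)·C(i-1,1) + 2·C(i-1,2) + 6·C(i-1,3).
At i = 12: i-1 = 11, so v_{12} = -5 - 110 + 110 + 990 = 985.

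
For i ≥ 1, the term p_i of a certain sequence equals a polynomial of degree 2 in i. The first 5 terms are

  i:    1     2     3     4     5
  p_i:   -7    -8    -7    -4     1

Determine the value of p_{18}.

1st diffs: -1, 1, 3, 5.
2nd diffs: 2, 2, 2 (constant).
So p_i = i^2 - 4i - 4.
Evaluating at i = 18 gives p_{18} = 248.

248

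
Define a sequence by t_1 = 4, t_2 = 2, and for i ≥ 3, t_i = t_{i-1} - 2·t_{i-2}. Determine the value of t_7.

Compute successive terms:
t_3 = -6  t_4 = -10  t_5 = 2  t_6 = 22  t_7 = 18.

18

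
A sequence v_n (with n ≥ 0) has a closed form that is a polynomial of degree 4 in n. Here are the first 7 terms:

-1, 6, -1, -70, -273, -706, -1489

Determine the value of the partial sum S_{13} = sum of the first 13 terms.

1st diffs: 7, -7, -69, -203, -433, -783.
2nd diffs: -14, -62, -134, -230, -350.
3rd diffs: -48, -72, -96, -120.
4th diffs: -24, -24, -24 (constant).
Newton forward-difference form: v_n = -1 + 7·C(n,1) + (-14)·C(n,2) + (-48)·C(n,3) + (-24)·C(n,4).
Continuing: …, -2766, -4705, -7498, -11361, …, v_{12} = -23281.
Summing n = 0..12 (13 terms) gives -68679.

-68679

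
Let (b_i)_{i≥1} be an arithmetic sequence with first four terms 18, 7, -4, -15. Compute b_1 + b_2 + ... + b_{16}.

Common difference d = -11.
b_i = 18 + (i - 1)·(-11).
b_{16} = -147; S = 16·(18 + (-147))/2 = -1032.

-1032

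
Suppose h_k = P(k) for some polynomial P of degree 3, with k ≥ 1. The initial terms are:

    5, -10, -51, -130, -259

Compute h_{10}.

1st diffs: -15, -41, -79, -129.
2nd diffs: -26, -38, -50.
3rd diffs: -12, -12 (constant).
Newton forward-difference form: h_k = 5 + (-15)·C(k-1,1) + (-26)·C(k-1,2) + (-12)·C(k-1,3).
At k = 10: k-1 = 9, so h_{10} = 5 - 135 - 936 - 1008 = -2074.

-2074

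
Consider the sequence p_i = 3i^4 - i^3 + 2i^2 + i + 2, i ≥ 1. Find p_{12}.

60782

p_{12} = 3·12^4 - 1·12^3 + 2·12^2 + 1·12 + 2 = 60782.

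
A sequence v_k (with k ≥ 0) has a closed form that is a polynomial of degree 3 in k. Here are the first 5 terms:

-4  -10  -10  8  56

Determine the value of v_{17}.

1st diffs: -6, 0, 18, 48.
2nd diffs: 6, 18, 30.
3rd diffs: 12, 12 (constant).
So v_k = 2k^3 - 3k^2 - 5k - 4.
Evaluating at k = 17 gives v_{17} = 8870.

8870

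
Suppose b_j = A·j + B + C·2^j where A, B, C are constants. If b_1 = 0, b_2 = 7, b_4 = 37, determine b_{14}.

The three given values yield: A + B + 2C = 0; 2A + B + 4C = 7; 4A + B + 16C = 37.
Subtracting the first from the second: A + 2C = 7.
Subtracting the second from the third: 2A + 12C = 30.
Solving: C = 2, A = 3, then B = -7.
Therefore b_{14} = 42 + (-7) + 2·16384 = 32803.

32803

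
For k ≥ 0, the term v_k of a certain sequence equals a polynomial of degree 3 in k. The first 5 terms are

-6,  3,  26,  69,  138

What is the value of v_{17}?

6131

1st diffs: 9, 23, 43, 69.
2nd diffs: 14, 20, 26.
3rd diffs: 6, 6 (constant).
Newton forward-difference form: v_k = -6 + 9·C(k,1) + 14·C(k,2) + 6·C(k,3).
At k = 17: k = 17, so v_{17} = -6 + 153 + 1904 + 4080 = 6131.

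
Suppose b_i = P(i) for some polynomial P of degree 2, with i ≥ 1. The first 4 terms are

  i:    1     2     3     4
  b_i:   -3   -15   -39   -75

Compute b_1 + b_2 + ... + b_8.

1st diffs: -12, -24, -36.
2nd diffs: -12, -12 (constant).
So b_i = -6i^2 + 6i - 3.
Continuing: -123, -183, -255, -339.
Summing i = 1..8 (8 terms) gives -1032.

-1032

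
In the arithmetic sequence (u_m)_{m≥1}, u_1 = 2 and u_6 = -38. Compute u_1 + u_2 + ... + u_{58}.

-13108

Common difference d = (-38 - 2) / (6 - 1) = -8.
u_m = 2 + (m - 1)·(-8).
u_{58} = -454; S = 58·(2 + (-454))/2 = -13108.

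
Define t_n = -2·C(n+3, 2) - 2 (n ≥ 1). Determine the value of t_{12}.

-212

C(15, 2) = 105, so t_{12} = -212.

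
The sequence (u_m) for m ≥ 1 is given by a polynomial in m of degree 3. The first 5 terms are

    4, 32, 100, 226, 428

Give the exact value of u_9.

2356

1st diffs: 28, 68, 126, 202.
2nd diffs: 40, 58, 76.
3rd diffs: 18, 18 (constant).
So u_m = 3m^3 + 2m^2 + m - 2.
Evaluating at m = 9 gives u_9 = 2356.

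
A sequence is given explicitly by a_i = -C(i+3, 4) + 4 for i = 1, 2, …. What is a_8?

-326

C(11, 4) = 330, so a_8 = -326.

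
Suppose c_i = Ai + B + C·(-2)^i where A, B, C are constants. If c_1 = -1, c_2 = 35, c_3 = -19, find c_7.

The three given values yield: A + B - 2C = -1; 2A + B + 4C = 35; 3A + B - 8C = -19.
Subtracting the first from the second: A + 6C = 36.
Subtracting the second from the third: A - 12C = -54.
Solving: C = 5, A = 6, then B = 3.
So c_i = 6·i + 3 + 5·(-2)^i; at i=7 this is -595.

-595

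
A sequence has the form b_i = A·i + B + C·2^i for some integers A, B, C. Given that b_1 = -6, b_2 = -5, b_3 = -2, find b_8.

241

Write the equations: A + B + 2C = -6; 2A + B + 4C = -5; 3A + B + 8C = -2.
Subtracting the first from the second: A + 2C = 1.
Subtracting the second from the third: A + 4C = 3.
Solving: C = 1, A = -1, then B = -7.
So b_i = -1·i + (-7) + 1·2^i; at i=8 this is 241.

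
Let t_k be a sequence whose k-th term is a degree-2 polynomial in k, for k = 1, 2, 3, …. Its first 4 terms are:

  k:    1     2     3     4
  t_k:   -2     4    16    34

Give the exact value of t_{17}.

814

1st diffs: 6, 12, 18.
2nd diffs: 6, 6 (constant).
Newton forward-difference form: t_k = -2 + 6·C(k-1,1) + 6·C(k-1,2).
At k = 17: k-1 = 16, so t_{17} = -2 + 96 + 720 = 814.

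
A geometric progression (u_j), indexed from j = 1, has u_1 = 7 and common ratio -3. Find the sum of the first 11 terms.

310009

u_j = 7·(-3)^(j-1).
S = 7·((-3)^11 - 1)/(-3 - 1) = 7·(-177147 - 1)/(-4) = 310009.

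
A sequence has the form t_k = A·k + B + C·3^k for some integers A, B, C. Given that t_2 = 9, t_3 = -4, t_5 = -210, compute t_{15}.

-14348824

Plug in k = 2, 3, 5: 2A + B + 9C = 9; 3A + B + 27C = -4; 5A + B + 243C = -210.
Subtracting the first from the second: A + 18C = -13.
Subtracting the second from the third: 2A + 216C = -206.
Solving: C = -1, A = 5, then B = 8.
So t_k = 5·k + 8 + (-1)·3^k; at k=15 this is -14348824.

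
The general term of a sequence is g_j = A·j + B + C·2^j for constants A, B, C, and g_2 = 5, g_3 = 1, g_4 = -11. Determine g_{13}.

Plug in j = 2, 3, 4: 2A + B + 4C = 5; 3A + B + 8C = 1; 4A + B + 16C = -11.
Subtracting the first from the second: A + 4C = -4.
Subtracting the second from the third: A + 8C = -12.
Solving: C = -2, A = 4, then B = 5.
Therefore g_{13} = 52 + 5 + (-2)·8192 = -16327.

-16327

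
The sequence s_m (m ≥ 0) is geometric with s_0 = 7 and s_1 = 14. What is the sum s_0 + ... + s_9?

7161

Common ratio r = 2.
s_m = 7·2^(m-0).
S = 7·(2^10 - 1)/(2 - 1) = 7·(1024 - 1)/(1) = 7161.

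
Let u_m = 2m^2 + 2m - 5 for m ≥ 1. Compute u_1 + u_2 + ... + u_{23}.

Over m = 1..23: Σm = 276, Σm² = 4324.
Total = (2)·4324 + (2)·276 + (-5)·23 = 9085.

9085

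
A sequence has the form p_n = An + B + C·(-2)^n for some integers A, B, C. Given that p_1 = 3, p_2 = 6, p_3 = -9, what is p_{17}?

Write the equations: A + B - 2C = 3; 2A + B + 4C = 6; 3A + B - 8C = -9.
Subtracting the first from the second: A + 6C = 3.
Subtracting the second from the third: A - 12C = -15.
Solving: C = 1, A = -3, then B = 8.
So p_n = -3·n + 8 + 1·(-2)^n; at n=17 this is -131115.

-131115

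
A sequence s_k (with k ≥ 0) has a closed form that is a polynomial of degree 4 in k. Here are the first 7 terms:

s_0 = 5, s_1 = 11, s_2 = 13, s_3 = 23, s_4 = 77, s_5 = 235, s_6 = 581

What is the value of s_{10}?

1st diffs: 6, 2, 10, 54, 158, 346.
2nd diffs: -4, 8, 44, 104, 188.
3rd diffs: 12, 36, 60, 84.
4th diffs: 24, 24, 24 (constant).
So s_k = k^4 - 4k^3 + 3k^2 + 6k + 5.
Evaluating at k = 10 gives s_{10} = 6365.

6365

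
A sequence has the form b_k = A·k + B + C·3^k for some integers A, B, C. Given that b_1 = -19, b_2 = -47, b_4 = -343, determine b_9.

-78771

At k = 1, 2, 4: A + B + 3C = -19; 2A + B + 9C = -47; 4A + B + 81C = -343.
Subtracting the first from the second: A + 6C = -28.
Subtracting the second from the third: 2A + 72C = -296.
Solving: C = -4, A = -4, then B = -3.
Hence b_9 = -4·9 + (-3) + (-4)·19683 = -78771.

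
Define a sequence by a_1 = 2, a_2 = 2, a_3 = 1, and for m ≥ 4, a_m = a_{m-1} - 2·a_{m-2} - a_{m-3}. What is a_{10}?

-101

Applying the relation repeatedly:
a_4 = -5  a_5 = -9  a_6 = 0  a_7 = 23  a_8 = 32  a_9 = -14  a_{10} = -101.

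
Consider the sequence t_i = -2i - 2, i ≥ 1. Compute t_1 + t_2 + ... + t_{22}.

Over i = 1..22: Σi = 253.
Total = (-2)·253 + (-2)·22 = -550.

-550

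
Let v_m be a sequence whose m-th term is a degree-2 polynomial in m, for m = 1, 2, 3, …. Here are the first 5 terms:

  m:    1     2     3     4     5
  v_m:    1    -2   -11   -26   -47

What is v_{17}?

1st diffs: -3, -9, -15, -21.
2nd diffs: -6, -6, -6 (constant).
So v_m = -3m^2 + 6m - 2.
Evaluating at m = 17 gives v_{17} = -767.

-767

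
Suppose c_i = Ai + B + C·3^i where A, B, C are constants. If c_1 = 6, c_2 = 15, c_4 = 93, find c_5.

258

The three given values yield: A + B + 3C = 6; 2A + B + 9C = 15; 4A + B + 81C = 93.
Subtracting the first from the second: A + 6C = 9.
Subtracting the second from the third: 2A + 72C = 78.
Solving: C = 1, A = 3, then B = 0.
Hence c_5 = 3·5 + 0 + 1·243 = 258.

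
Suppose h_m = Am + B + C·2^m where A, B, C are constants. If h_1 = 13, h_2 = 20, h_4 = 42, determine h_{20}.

Plug in m = 1, 2, 4: A + B + 2C = 13; 2A + B + 4C = 20; 4A + B + 16C = 42.
Subtracting the first from the second: A + 2C = 7.
Subtracting the second from the third: 2A + 12C = 22.
Solving: C = 1, A = 5, then B = 6.
Therefore h_{20} = 100 + 6 + 1·1048576 = 1048682.

1048682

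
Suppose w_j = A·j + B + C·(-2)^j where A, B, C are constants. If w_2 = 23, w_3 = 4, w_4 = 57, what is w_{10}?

2103

Write the equations: 2A + B + 4C = 23; 3A + B - 8C = 4; 4A + B + 16C = 57.
Subtracting the first from the second: A - 12C = -19.
Subtracting the second from the third: A + 24C = 53.
Solving: C = 2, A = 5, then B = 5.
Therefore w_{10} = 50 + 5 + 2·1024 = 2103.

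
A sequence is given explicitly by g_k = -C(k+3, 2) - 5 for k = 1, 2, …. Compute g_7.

-50

C(10, 2) = 45, so g_7 = -50.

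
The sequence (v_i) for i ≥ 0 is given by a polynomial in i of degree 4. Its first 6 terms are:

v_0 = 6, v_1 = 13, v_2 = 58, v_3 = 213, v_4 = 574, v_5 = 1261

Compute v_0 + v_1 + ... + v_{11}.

63542

1st diffs: 7, 45, 155, 361, 687.
2nd diffs: 38, 110, 206, 326.
3rd diffs: 72, 96, 120.
4th diffs: 24, 24 (constant).
So v_i = i^4 + 6i^3 - 6i^2 + 6i + 6.
Continuing: …, 2418, 4213, 6838, 10509, …, v_{11} = 21973.
Summing i = 0..11 (12 terms) gives 63542.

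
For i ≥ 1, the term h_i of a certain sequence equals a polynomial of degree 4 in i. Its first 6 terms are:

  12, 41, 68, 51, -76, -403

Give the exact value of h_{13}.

-20892

1st diffs: 29, 27, -17, -127, -327.
2nd diffs: -2, -44, -110, -200.
3rd diffs: -42, -66, -90.
4th diffs: -24, -24 (constant).
Newton forward-difference form: h_i = 12 + 29·C(i-1,1) + (-2)·C(i-1,2) + (-42)·C(i-1,3) + (-24)·C(i-1,4).
At i = 13: i-1 = 12, so h_{13} = 12 + 348 - 132 - 9240 - 11880 = -20892.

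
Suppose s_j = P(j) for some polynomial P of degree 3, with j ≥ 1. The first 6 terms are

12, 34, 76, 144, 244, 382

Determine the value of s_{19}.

8364

1st diffs: 22, 42, 68, 100, 138.
2nd diffs: 20, 26, 32, 38.
3rd diffs: 6, 6, 6 (constant).
So s_j = j^3 + 4j^2 + 3j + 4.
Evaluating at j = 19 gives s_{19} = 8364.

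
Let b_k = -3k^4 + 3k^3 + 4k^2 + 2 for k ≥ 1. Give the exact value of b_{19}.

b_{19} = -3·19^4 + 3·19^3 + 4·19^2 + 2 = -368940.

-368940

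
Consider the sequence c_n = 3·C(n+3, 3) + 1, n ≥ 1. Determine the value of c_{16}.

C(19, 3) = 969, so c_{16} = 2908.

2908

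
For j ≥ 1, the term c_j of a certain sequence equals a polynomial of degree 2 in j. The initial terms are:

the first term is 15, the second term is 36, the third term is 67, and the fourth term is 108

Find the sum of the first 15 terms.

6980

1st diffs: 21, 31, 41.
2nd diffs: 10, 10 (constant).
Newton forward-difference form: c_j = 15 + 21·C(j-1,1) + 10·C(j-1,2).
Continuing: …, 159, 220, 291, 372, …, c_{15} = 1219.
Summing j = 1..15 (15 terms) gives 6980.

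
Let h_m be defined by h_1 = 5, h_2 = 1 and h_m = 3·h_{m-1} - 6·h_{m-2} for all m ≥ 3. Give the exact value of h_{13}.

143613

Step forward from the initial values:
h_3 = -27; h_4 = -87; h_5 = -99; …; h_{10} = -15471; h_{11} = -44955; h_{12} = -42039; h_{13} = 143613.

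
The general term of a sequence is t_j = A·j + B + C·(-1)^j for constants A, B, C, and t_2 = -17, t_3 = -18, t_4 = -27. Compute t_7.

-38

The three given values yield: 2A + B + C = -17; 3A + B - C = -18; 4A + B + C = -27.
Subtracting the first from the second: A - 2C = -1.
Subtracting the second from the third: A + 2C = -9.
Solving: C = -2, A = -5, then B = -5.
Hence t_7 = -5·7 + (-5) + (-2)·(-1) = -38.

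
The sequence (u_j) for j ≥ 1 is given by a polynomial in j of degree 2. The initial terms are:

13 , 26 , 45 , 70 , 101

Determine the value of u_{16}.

1st diffs: 13, 19, 25, 31.
2nd diffs: 6, 6, 6 (constant).
Newton forward-difference form: u_j = 13 + 13·C(j-1,1) + 6·C(j-1,2).
At j = 16: j-1 = 15, so u_{16} = 13 + 195 + 630 = 838.

838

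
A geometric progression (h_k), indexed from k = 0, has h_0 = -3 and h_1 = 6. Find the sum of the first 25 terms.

-33554433

Common ratio r = -2.
h_k = (-3)·(-2)^(k-0).
S = (-3)·((-2)^25 - 1)/(-2 - 1) = (-3)·(-33554432 - 1)/(-3) = -33554433.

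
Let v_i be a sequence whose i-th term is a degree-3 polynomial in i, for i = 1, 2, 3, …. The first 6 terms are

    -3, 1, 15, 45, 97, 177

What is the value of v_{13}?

2025

1st diffs: 4, 14, 30, 52, 80.
2nd diffs: 10, 16, 22, 28.
3rd diffs: 6, 6, 6 (constant).
Newton forward-difference form: v_i = -3 + 4·C(i-1,1) + 10·C(i-1,2) + 6·C(i-1,3).
At i = 13: i-1 = 12, so v_{13} = -3 + 48 + 660 + 1320 = 2025.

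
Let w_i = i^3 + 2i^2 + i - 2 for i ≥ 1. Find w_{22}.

11636

w_{22} = 1·22^3 + 2·22^2 + 1·22 - 2 = 11636.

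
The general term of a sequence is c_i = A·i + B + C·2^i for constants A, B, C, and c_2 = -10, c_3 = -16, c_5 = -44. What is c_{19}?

-524328

At i = 2, 3, 5: 2A + B + 4C = -10; 3A + B + 8C = -16; 5A + B + 32C = -44.
Subtracting the first from the second: A + 4C = -6.
Subtracting the second from the third: 2A + 24C = -28.
Solving: C = -1, A = -2, then B = -2.
Therefore c_{19} = -38 + (-2) + (-1)·524288 = -524328.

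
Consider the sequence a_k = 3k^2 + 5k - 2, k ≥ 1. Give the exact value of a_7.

a_7 = 3·7^2 + 5·7 - 2 = 180.

180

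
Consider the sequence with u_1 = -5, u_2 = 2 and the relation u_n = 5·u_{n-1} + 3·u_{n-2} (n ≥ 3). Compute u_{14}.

Applying the relation repeatedly:
u_3 = -5;  u_4 = -19;  u_5 = -110;  …;  u_{11} = -3172790;  u_{12} = -17581639;  u_{13} = -97426565;  u_{14} = -539877742.

-539877742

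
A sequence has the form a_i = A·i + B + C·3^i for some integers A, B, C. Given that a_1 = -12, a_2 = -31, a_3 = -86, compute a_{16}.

Write the equations: A + B + 3C = -12; 2A + B + 9C = -31; 3A + B + 27C = -86.
Subtracting the first from the second: A + 6C = -19.
Subtracting the second from the third: A + 18C = -55.
Solving: C = -3, A = -1, then B = -2.
Hence a_{16} = -1·16 + (-2) + (-3)·43046721 = -129140181.

-129140181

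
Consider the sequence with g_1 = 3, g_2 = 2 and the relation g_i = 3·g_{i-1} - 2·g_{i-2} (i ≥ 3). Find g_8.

Step forward from the initial values:
g_3 = 0;  g_4 = -4;  g_5 = -12;  g_6 = -28;  g_7 = -60;  g_8 = -124.
(Characteristic roots are 2 and 1.)

-124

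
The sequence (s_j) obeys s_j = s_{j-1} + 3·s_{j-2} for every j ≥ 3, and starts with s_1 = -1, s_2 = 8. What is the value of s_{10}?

Iterate the recurrence:
s_3 = 5; s_4 = 29; s_5 = 44; s_6 = 131; s_7 = 263; s_8 = 656; s_9 = 1445; s_{10} = 3413.

3413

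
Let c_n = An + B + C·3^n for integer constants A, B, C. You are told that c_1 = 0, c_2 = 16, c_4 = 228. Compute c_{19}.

At n = 1, 2, 4: A + B + 3C = 0; 2A + B + 9C = 16; 4A + B + 81C = 228.
Subtracting the first from the second: A + 6C = 16.
Subtracting the second from the third: 2A + 72C = 212.
Solving: C = 3, A = -2, then B = -7.
So c_n = -2·n + (-7) + 3·3^n; at n=19 this is 3486784356.

3486784356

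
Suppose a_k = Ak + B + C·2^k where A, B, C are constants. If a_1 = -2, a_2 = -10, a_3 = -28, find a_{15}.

-163804

Plug in k = 1, 2, 3: A + B + 2C = -2; 2A + B + 4C = -10; 3A + B + 8C = -28.
Subtracting the first from the second: A + 2C = -8.
Subtracting the second from the third: A + 4C = -18.
Solving: C = -5, A = 2, then B = 6.
Hence a_{15} = 2·15 + 6 + (-5)·32768 = -163804.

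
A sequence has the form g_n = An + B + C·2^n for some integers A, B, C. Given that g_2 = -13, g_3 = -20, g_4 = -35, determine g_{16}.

The three given values yield: 2A + B + 4C = -13; 3A + B + 8C = -20; 4A + B + 16C = -35.
Subtracting the first from the second: A + 4C = -7.
Subtracting the second from the third: A + 8C = -15.
Solving: C = -2, A = 1, then B = -7.
Therefore g_{16} = 16 + (-7) + (-2)·65536 = -131063.

-131063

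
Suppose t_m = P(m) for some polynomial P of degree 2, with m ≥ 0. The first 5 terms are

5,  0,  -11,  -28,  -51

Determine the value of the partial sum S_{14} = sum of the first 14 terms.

1st diffs: -5, -11, -17, -23.
2nd diffs: -6, -6, -6 (constant).
Newton forward-difference form: t_m = 5 + (-5)·C(m,1) + (-6)·C(m,2).
Continuing: …, -80, -115, -156, -203, …, t_{13} = -528.
Summing m = 0..13 (14 terms) gives -2569.

-2569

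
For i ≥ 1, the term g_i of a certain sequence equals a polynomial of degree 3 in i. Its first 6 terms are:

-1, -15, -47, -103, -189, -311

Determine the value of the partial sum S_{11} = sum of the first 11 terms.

-5731

1st diffs: -14, -32, -56, -86, -122.
2nd diffs: -18, -24, -30, -36.
3rd diffs: -6, -6, -6 (constant).
So g_i = -i^3 - 3i^2 + 2i + 1.
Continuing: …, -475, -687, -953, -1279, …, g_{11} = -1671.
Summing i = 1..11 (11 terms) gives -5731.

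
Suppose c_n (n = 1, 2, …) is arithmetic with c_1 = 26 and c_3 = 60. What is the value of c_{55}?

Common difference d = (60 - 26) / (3 - 1) = 17.
c_n = 26 + (n - 1)·17.
c_{55} = 26 + 54·17 = 944.

944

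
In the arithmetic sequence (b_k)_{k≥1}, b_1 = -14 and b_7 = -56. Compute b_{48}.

Common difference d = (-56 - (-14)) / (7 - 1) = -7.
b_k = -14 + (k - 1)·(-7).
b_{48} = -14 + 47·(-7) = -343.

-343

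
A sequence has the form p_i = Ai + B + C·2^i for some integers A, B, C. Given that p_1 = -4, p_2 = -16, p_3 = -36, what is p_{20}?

-4194376

At i = 1, 2, 3: A + B + 2C = -4; 2A + B + 4C = -16; 3A + B + 8C = -36.
Subtracting the first from the second: A + 2C = -12.
Subtracting the second from the third: A + 4C = -20.
Solving: C = -4, A = -4, then B = 8.
So p_i = -4·i + 8 + (-4)·2^i; at i=20 this is -4194376.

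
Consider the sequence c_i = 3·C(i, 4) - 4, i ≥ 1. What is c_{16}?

5456

C(16, 4) = 1820, so c_{16} = 5456.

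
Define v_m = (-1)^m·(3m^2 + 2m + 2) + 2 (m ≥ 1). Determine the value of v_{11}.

-385

(-1)^11 = -1; 3m^2 + 2m + 2 at m=11 is 387; so v_{11} = -385.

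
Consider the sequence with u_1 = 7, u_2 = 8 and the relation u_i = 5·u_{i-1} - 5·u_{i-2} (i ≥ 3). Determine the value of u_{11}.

-287500

u_3 = 5;  u_4 = -15;  u_5 = -100;  u_6 = -425;  u_7 = -1625;  u_8 = -6000;  u_9 = -21875;  u_{10} = -79375;  u_{11} = -287500.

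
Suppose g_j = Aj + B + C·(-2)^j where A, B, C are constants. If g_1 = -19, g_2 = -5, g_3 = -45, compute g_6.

Write the equations: A + B - 2C = -19; 2A + B + 4C = -5; 3A + B - 8C = -45.
Subtracting the first from the second: A + 6C = 14.
Subtracting the second from the third: A - 12C = -40.
Solving: C = 3, A = -4, then B = -9.
So g_j = -4·j + (-9) + 3·(-2)^j; at j=6 this is 159.

159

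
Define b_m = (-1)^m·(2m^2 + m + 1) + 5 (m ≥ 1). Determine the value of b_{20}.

826

(-1)^20 = 1; 2m^2 + m + 1 at m=20 is 821; so b_{20} = 826.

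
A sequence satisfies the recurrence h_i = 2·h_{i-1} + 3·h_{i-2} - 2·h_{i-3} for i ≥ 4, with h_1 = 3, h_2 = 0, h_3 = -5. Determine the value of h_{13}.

Step forward from the initial values:
h_4 = -16; h_5 = -47; h_6 = -132; h_7 = -373; h_8 = -1048; h_9 = -2951; h_{10} = -8300; h_{11} = -23357; h_{12} = -65712; h_{13} = -184895.

-184895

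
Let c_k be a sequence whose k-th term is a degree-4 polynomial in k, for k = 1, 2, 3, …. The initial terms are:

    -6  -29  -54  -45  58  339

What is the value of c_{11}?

9034

1st diffs: -23, -25, 9, 103, 281.
2nd diffs: -2, 34, 94, 178.
3rd diffs: 36, 60, 84.
4th diffs: 24, 24 (constant).
So c_k = k^4 - 4k^3 - 2k^2 - 4k + 3.
Evaluating at k = 11 gives c_{11} = 9034.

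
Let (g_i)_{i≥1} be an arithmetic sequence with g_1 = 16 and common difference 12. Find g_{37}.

g_i = 16 + (i - 1)·12.
g_{37} = 16 + 36·12 = 448.

448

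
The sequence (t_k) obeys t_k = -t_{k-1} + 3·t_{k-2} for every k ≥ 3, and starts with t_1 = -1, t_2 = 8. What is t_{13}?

-57329

Step forward from the initial values:
t_3 = -11; t_4 = 35; t_5 = -68; …; t_{10} = 4715; t_{11} = -10796; t_{12} = 24941; t_{13} = -57329.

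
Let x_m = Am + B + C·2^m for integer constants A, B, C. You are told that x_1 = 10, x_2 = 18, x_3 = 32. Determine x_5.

The three given values yield: A + B + 2C = 10; 2A + B + 4C = 18; 3A + B + 8C = 32.
Subtracting the first from the second: A + 2C = 8.
Subtracting the second from the third: A + 4C = 14.
Solving: C = 3, A = 2, then B = 2.
Hence x_5 = 2·5 + 2 + 3·32 = 108.

108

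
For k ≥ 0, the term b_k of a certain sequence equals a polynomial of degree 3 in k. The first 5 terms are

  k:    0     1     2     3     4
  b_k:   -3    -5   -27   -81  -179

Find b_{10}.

-2363

1st diffs: -2, -22, -54, -98.
2nd diffs: -20, -32, -44.
3rd diffs: -12, -12 (constant).
Newton forward-difference form: b_k = -3 + (-2)·C(k,1) + (-20)·C(k,2) + (-12)·C(k,3).
At k = 10: k = 10, so b_{10} = -3 - 20 - 900 - 1440 = -2363.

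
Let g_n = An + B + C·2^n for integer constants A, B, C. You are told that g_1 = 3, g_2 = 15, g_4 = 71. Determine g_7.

Plug in n = 1, 2, 4: A + B + 2C = 3; 2A + B + 4C = 15; 4A + B + 16C = 71.
Subtracting the first from the second: A + 2C = 12.
Subtracting the second from the third: 2A + 12C = 56.
Solving: C = 4, A = 4, then B = -9.
So g_n = 4·n + (-9) + 4·2^n; at n=7 this is 531.

531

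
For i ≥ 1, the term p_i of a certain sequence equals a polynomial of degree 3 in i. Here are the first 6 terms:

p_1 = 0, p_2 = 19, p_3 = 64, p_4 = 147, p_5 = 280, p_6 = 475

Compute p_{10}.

1st diffs: 19, 45, 83, 133, 195.
2nd diffs: 26, 38, 50, 62.
3rd diffs: 12, 12, 12 (constant).
Newton forward-difference form: p_i = 19·C(i-1,1) + 26·C(i-1,2) + 12·C(i-1,3).
At i = 10: i-1 = 9, so p_{10} = 171 + 936 + 1008 = 2115.

2115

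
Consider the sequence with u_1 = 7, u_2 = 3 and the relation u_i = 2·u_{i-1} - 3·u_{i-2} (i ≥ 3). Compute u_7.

201

Applying the relation repeatedly:
u_3 = -15  u_4 = -39  u_5 = -33  u_6 = 51  u_7 = 201.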